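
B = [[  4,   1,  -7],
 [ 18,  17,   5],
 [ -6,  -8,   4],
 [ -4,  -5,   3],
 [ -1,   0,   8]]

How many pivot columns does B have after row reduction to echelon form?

3

Row reduce to echelon form.
R2 ← R2 − (9/2)·R1: [0, 25/2, 73/2]
R3 ← R3 + (3/2)·R1: [0, -13/2, -13/2]
R4 ← R4 + R1: [0, -4, -4]
R5 ← R5 + (1/4)·R1: [0, 1/4, 25/4]
R3 ← R3 + (13/25)·R2: [0, 0, 312/25]
R4 ← R4 + (8/25)·R2: [0, 0, 192/25]
R5 ← R5 − (1/50)·R2: [0, 0, 138/25]
R4 ← R4 − (8/13)·R3: [0, 0, 0]
R5 ← R5 − (23/52)·R3: [0, 0, 0]
Echelon form has 3 nonzero rows, so rank(B) = 3.
Each nonzero row contributes one pivot column: 3 pivot columns.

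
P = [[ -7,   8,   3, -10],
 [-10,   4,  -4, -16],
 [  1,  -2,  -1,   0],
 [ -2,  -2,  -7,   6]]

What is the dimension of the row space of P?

Row reduce to echelon form.
R2 ← R2 − (10/7)·R1: [0, -52/7, -58/7, -12/7]
R3 ← R3 + (1/7)·R1: [0, -6/7, -4/7, -10/7]
R4 ← R4 − (2/7)·R1: [0, -30/7, -55/7, 62/7]
R3 ← R3 − (3/26)·R2: [0, 0, 5/13, -16/13]
R4 ← R4 − (15/26)·R2: [0, 0, -40/13, 128/13]
R4 ← R4 + (8)·R3: [0, 0, 0, 0]
Echelon form has 3 nonzero rows, so rank(P) = 3.
The row space has dimension equal to the rank: 3.

3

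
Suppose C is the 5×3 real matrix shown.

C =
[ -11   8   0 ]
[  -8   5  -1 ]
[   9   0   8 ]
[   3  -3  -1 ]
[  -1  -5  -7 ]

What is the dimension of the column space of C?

Row reduce to echelon form.
R2 ← R2 − (8/11)·R1: [0, -9/11, -1]
R3 ← R3 + (9/11)·R1: [0, 72/11, 8]
R4 ← R4 + (3/11)·R1: [0, -9/11, -1]
R5 ← R5 − (1/11)·R1: [0, -63/11, -7]
R3 ← R3 + (8)·R2: [0, 0, 0]
R4 ← R4 − R2: [0, 0, 0]
R5 ← R5 − (7)·R2: [0, 0, 0]
Echelon form has 2 nonzero rows, so rank(C) = 2.
The column space has dimension equal to the rank: 2.

2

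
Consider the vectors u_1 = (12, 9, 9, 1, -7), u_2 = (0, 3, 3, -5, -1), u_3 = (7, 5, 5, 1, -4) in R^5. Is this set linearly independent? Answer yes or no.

Form the matrix with these vectors as rows and row reduce.
R3 ← R3 − (7/12)·R1: [0, -1/4, -1/4, 5/12, 1/12]
R3 ← R3 + (1/12)·R2: [0, 0, 0, 0, 0]
2 nonzero rows, so the 3 vectors span a space of dimension 2.
Since 2 < 3, the vectors are linearly dependent.

no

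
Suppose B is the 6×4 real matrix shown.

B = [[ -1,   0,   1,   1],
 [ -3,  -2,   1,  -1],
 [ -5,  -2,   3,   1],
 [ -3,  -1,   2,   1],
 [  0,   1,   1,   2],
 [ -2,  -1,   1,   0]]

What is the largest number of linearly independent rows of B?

2

Row reduce to echelon form.
R2 ← R2 − (3)·R1: [0, -2, -2, -4]
R3 ← R3 − (5)·R1: [0, -2, -2, -4]
R4 ← R4 − (3)·R1: [0, -1, -1, -2]
R6 ← R6 − (2)·R1: [0, -1, -1, -2]
R3 ← R3 − R2: [0, 0, 0, 0]
R4 ← R4 − (1/2)·R2: [0, 0, 0, 0]
R5 ← R5 + (1/2)·R2: [0, 0, 0, 0]
R6 ← R6 − (1/2)·R2: [0, 0, 0, 0]
Echelon form has 2 nonzero rows, so rank(B) = 2.
The rank gives the maximum number of linearly independent rows: 2.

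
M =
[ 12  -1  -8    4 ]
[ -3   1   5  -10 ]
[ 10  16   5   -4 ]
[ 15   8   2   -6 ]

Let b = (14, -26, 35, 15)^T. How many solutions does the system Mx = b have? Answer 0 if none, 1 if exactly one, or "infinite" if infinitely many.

1

Row reduce the augmented matrix [M | b].
R2 ← R2 + (1/4)·R1: [0, 3/4, 3, -9, -45/2]
R3 ← R3 − (5/6)·R1: [0, 101/6, 35/3, -22/3, 70/3]
R4 ← R4 − (5/4)·R1: [0, 37/4, 12, -11, -5/2]
R3 ← R3 − (202/9)·R2: [0, 0, -167/3, 584/3, 1585/3]
R4 ← R4 − (37/3)·R2: [0, 0, -25, 100, 275]
R4 ← R4 − (75/167)·R3: [0, 0, 0, 2100/167, 6300/167]
The echelon form has 4 nonzero rows, and every pivot lies in the first 4 columns, so rank(M) = rank([M|b]) = 4.
The system is consistent.
rank = 4 = number of unknowns, so the solution is unique.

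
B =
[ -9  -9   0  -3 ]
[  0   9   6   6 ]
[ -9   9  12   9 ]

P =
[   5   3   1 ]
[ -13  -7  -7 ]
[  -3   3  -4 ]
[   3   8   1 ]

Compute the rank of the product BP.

2

First compute BP:
[[ 63,  12,  51],
 [-117,   3, -81],
 [-171,  18, -111]]
Now row reduce the product.
R2 ← R2 + (13/7)·R1: [0, 177/7, 96/7]
R3 ← R3 + (19/7)·R1: [0, 354/7, 192/7]
R3 ← R3 − (2)·R2: [0, 0, 0]
2 nonzero rows, so rank(BP) = 2.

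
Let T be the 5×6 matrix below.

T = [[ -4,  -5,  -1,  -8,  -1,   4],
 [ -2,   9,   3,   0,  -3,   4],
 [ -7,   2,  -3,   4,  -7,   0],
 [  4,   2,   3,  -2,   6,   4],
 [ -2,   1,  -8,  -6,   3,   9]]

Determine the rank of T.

Row reduce to echelon form.
R2 ← R2 − (1/2)·R1: [0, 23/2, 7/2, 4, -5/2, 2]
R3 ← R3 − (7/4)·R1: [0, 43/4, -5/4, 18, -21/4, -7]
R4 ← R4 + R1: [0, -3, 2, -10, 5, 8]
R5 ← R5 − (1/2)·R1: [0, 7/2, -15/2, -2, 7/2, 7]
R3 ← R3 − (43/46)·R2: [0, 0, -104/23, 328/23, -67/23, -204/23]
R4 ← R4 + (6/23)·R2: [0, 0, 67/23, -206/23, 100/23, 196/23]
R5 ← R5 − (7/23)·R2: [0, 0, -197/23, -74/23, 98/23, 147/23]
R4 ← R4 + (67/104)·R3: [0, 0, 0, 3/13, 257/104, 73/26]
R5 ← R5 − (197/104)·R3: [0, 0, 0, -393/13, 1017/104, 603/26]
R5 ← R5 + (131)·R4: [0, 0, 0, 0, 667/2, 391]
Echelon form has 5 nonzero rows, so rank(T) = 5.

5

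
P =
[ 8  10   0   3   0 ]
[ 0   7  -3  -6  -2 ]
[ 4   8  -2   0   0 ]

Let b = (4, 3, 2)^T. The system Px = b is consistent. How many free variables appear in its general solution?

2

Row reduce the augmented matrix [P | b].
R3 ← R3 − (1/2)·R1: [0, 3, -2, -3/2, 0, 0]
R3 ← R3 − (3/7)·R2: [0, 0, -5/7, 15/14, 6/7, -9/7]
The echelon form has 3 nonzero rows, and every pivot lies in the first 5 columns, so rank(P) = rank([P|b]) = 3.
The system is consistent.
Free variables = (unknowns) − (rank) = 5 − 3 = 2.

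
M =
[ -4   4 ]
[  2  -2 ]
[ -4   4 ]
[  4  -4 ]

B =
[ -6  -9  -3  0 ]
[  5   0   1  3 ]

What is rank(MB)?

First compute MB:
[[ 44,  36,  16,  12],
 [-22, -18,  -8,  -6],
 [ 44,  36,  16,  12],
 [-44, -36, -16, -12]]
Now row reduce the product.
R2 ← R2 + (1/2)·R1: [0, 0, 0, 0]
R3 ← R3 − R1: [0, 0, 0, 0]
R4 ← R4 + R1: [0, 0, 0, 0]
1 nonzero row, so rank(MB) = 1.

1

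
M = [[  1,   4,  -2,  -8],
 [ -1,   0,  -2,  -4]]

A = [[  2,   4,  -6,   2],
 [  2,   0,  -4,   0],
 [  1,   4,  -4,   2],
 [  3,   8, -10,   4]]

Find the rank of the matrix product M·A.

2

First compute MA:
[[-16, -68,  66, -34],
 [-16, -44,  54, -22]]
Now row reduce the product.
R2 ← R2 − R1: [0, 24, -12, 12]
2 nonzero rows, so rank(MA) = 2.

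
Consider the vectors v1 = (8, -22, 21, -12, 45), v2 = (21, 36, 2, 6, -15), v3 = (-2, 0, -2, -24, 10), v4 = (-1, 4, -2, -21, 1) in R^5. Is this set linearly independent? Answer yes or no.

yes

Form the matrix with these vectors as rows and row reduce.
R2 ← R2 − (21/8)·R1: [0, 375/4, -425/8, 75/2, -1065/8]
R3 ← R3 + (1/4)·R1: [0, -11/2, 13/4, -27, 85/4]
R4 ← R4 + (1/8)·R1: [0, 5/4, 5/8, -45/2, 53/8]
R3 ← R3 + (22/375)·R2: [0, 0, 2/15, -124/5, 336/25]
R4 ← R4 − (1/75)·R2: [0, 0, 4/3, -23, 42/5]
R4 ← R4 − (10)·R3: [0, 0, 0, 225, -126]
4 nonzero rows, so the 4 vectors span a space of dimension 4.
Since 4 = 4, the vectors are linearly independent.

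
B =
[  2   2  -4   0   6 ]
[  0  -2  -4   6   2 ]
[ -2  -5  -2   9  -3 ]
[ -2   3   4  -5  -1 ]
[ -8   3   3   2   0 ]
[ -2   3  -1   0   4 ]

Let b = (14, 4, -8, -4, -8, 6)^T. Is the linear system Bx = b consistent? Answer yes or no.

yes

Row reduce the augmented matrix [B | b].
R3 ← R3 + R1: [0, -3, -6, 9, 3, 6]
R4 ← R4 + R1: [0, 5, 0, -5, 5, 10]
R5 ← R5 + (4)·R1: [0, 11, -13, 2, 24, 48]
R6 ← R6 + R1: [0, 5, -5, 0, 10, 20]
R3 ← R3 − (3/2)·R2: [0, 0, 0, 0, 0, 0]
R4 ← R4 + (5/2)·R2: [0, 0, -10, 10, 10, 20]
R5 ← R5 + (11/2)·R2: [0, 0, -35, 35, 35, 70]
R6 ← R6 + (5/2)·R2: [0, 0, -15, 15, 15, 30]
Swap R3 ↔ R4
R5 ← R5 − (7/2)·R3: [0, 0, 0, 0, 0, 0]
R6 ← R6 − (3/2)·R3: [0, 0, 0, 0, 0, 0]
The echelon form has 3 nonzero rows, and every pivot lies in the first 5 columns, so rank(B) = rank([B|b]) = 3.
The system is consistent.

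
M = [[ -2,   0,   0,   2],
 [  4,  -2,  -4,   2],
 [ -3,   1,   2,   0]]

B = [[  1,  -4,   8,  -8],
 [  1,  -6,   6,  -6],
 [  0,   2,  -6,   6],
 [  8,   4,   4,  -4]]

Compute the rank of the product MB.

2

First compute MB:
[[ 14,  16,  -8,   8],
 [ 18,  -4,  52, -52],
 [ -2,  10, -30,  30]]
Now row reduce the product.
R2 ← R2 − (9/7)·R1: [0, -172/7, 436/7, -436/7]
R3 ← R3 + (1/7)·R1: [0, 86/7, -218/7, 218/7]
R3 ← R3 + (1/2)·R2: [0, 0, 0, 0]
2 nonzero rows, so rank(MB) = 2.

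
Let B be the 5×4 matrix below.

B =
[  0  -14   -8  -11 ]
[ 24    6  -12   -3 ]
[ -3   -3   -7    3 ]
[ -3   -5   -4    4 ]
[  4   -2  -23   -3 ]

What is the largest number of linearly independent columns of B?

4

Row reduce to echelon form.
Swap R1 ↔ R2
R3 ← R3 + (1/8)·R1: [0, -9/4, -17/2, 21/8]
R4 ← R4 + (1/8)·R1: [0, -17/4, -11/2, 29/8]
R5 ← R5 − (1/6)·R1: [0, -3, -21, -5/2]
R3 ← R3 − (9/56)·R2: [0, 0, -101/14, 123/28]
R4 ← R4 − (17/56)·R2: [0, 0, -43/14, 195/28]
R5 ← R5 − (3/14)·R2: [0, 0, -135/7, -1/7]
R4 ← R4 − (43/101)·R3: [0, 0, 0, 1029/202]
R5 ← R5 − (270/101)·R3: [0, 0, 0, -2401/202]
R5 ← R5 + (7/3)·R4: [0, 0, 0, 0]
Echelon form has 4 nonzero rows, so rank(B) = 4.
The rank gives the maximum number of linearly independent columns: 4.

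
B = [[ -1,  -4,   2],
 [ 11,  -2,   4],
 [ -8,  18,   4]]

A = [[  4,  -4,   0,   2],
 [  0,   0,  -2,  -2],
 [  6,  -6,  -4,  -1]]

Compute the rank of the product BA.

2

First compute BA:
[[  8,  -8,   0,   4],
 [ 68, -68, -12,  22],
 [ -8,   8, -52, -56]]
Now row reduce the product.
R2 ← R2 − (17/2)·R1: [0, 0, -12, -12]
R3 ← R3 + R1: [0, 0, -52, -52]
R3 ← R3 − (13/3)·R2: [0, 0, 0, 0]
2 nonzero rows, so rank(BA) = 2.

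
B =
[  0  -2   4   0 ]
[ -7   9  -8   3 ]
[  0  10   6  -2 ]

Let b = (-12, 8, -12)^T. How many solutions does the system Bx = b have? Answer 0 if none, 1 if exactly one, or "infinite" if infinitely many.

infinite

Row reduce the augmented matrix [B | b].
Swap R1 ↔ R2
R3 ← R3 + (5)·R2: [0, 0, 26, -2, -72]
The echelon form has 3 nonzero rows, and every pivot lies in the first 4 columns, so rank(B) = rank([B|b]) = 3.
The system is consistent.
rank = 3 < 4 unknowns, so there are infinitely many solutions.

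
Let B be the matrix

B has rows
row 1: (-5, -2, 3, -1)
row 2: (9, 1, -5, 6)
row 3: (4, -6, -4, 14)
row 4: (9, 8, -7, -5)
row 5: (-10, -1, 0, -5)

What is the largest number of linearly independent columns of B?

3

Row reduce to echelon form.
R2 ← R2 + (9/5)·R1: [0, -13/5, 2/5, 21/5]
R3 ← R3 + (4/5)·R1: [0, -38/5, -8/5, 66/5]
R4 ← R4 + (9/5)·R1: [0, 22/5, -8/5, -34/5]
R5 ← R5 − (2)·R1: [0, 3, -6, -3]
R3 ← R3 − (38/13)·R2: [0, 0, -36/13, 12/13]
R4 ← R4 + (22/13)·R2: [0, 0, -12/13, 4/13]
R5 ← R5 + (15/13)·R2: [0, 0, -72/13, 24/13]
R4 ← R4 − (1/3)·R3: [0, 0, 0, 0]
R5 ← R5 − (2)·R3: [0, 0, 0, 0]
Echelon form has 3 nonzero rows, so rank(B) = 3.
The rank gives the maximum number of linearly independent columns: 3.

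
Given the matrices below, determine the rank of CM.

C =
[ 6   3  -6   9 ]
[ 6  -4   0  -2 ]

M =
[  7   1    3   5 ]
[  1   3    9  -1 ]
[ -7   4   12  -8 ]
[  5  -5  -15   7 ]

First compute CM:
[[132, -54, -162, 138],
 [ 28,   4,  12,  20]]
Now row reduce the product.
R2 ← R2 − (7/33)·R1: [0, 170/11, 510/11, -102/11]
2 nonzero rows, so rank(CM) = 2.

2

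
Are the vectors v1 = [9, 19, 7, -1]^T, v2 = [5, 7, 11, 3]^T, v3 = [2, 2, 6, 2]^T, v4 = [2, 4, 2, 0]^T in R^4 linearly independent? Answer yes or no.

no

Form the matrix with these vectors as rows and row reduce.
R2 ← R2 − (5/9)·R1: [0, -32/9, 64/9, 32/9]
R3 ← R3 − (2/9)·R1: [0, -20/9, 40/9, 20/9]
R4 ← R4 − (2/9)·R1: [0, -2/9, 4/9, 2/9]
R3 ← R3 − (5/8)·R2: [0, 0, 0, 0]
R4 ← R4 − (1/16)·R2: [0, 0, 0, 0]
2 nonzero rows, so the 4 vectors span a space of dimension 2.
Since 2 < 4, the vectors are linearly dependent.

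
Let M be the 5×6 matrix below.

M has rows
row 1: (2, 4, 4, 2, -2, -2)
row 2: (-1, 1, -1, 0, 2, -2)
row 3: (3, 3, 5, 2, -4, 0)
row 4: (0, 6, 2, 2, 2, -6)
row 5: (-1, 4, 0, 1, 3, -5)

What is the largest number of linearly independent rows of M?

Row reduce to echelon form.
R2 ← R2 + (1/2)·R1: [0, 3, 1, 1, 1, -3]
R3 ← R3 − (3/2)·R1: [0, -3, -1, -1, -1, 3]
R5 ← R5 + (1/2)·R1: [0, 6, 2, 2, 2, -6]
R3 ← R3 + R2: [0, 0, 0, 0, 0, 0]
R4 ← R4 − (2)·R2: [0, 0, 0, 0, 0, 0]
R5 ← R5 − (2)·R2: [0, 0, 0, 0, 0, 0]
Echelon form has 2 nonzero rows, so rank(M) = 2.
The rank gives the maximum number of linearly independent rows: 2.

2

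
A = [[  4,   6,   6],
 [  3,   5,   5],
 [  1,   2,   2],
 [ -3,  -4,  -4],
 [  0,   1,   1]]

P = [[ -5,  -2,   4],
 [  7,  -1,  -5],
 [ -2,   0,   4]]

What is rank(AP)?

First compute AP:
[[ 10, -14,  10],
 [ 10, -11,   7],
 [  5,  -4,   2],
 [ -5,  10,  -8],
 [  5,  -1,  -1]]
Now row reduce the product.
R2 ← R2 − R1: [0, 3, -3]
R3 ← R3 − (1/2)·R1: [0, 3, -3]
R4 ← R4 + (1/2)·R1: [0, 3, -3]
R5 ← R5 − (1/2)·R1: [0, 6, -6]
R3 ← R3 − R2: [0, 0, 0]
R4 ← R4 − R2: [0, 0, 0]
R5 ← R5 − (2)·R2: [0, 0, 0]
2 nonzero rows, so rank(AP) = 2.

2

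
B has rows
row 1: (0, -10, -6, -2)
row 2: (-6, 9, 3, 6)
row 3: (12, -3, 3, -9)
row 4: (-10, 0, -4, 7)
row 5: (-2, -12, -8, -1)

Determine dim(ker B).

2

Row reduce to echelon form.
Swap R1 ↔ R2
R3 ← R3 + (2)·R1: [0, 15, 9, 3]
R4 ← R4 − (5/3)·R1: [0, -15, -9, -3]
R5 ← R5 − (1/3)·R1: [0, -15, -9, -3]
R3 ← R3 + (3/2)·R2: [0, 0, 0, 0]
R4 ← R4 − (3/2)·R2: [0, 0, 0, 0]
R5 ← R5 − (3/2)·R2: [0, 0, 0, 0]
2 nonzero rows, so rank(B) = 2.
B has 4 columns; by rank–nullity, nullity = 4 − 2 = 2.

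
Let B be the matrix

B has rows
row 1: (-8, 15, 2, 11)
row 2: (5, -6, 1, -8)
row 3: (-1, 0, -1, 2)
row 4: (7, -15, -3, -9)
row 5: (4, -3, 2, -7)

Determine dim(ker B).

Row reduce to echelon form.
R2 ← R2 + (5/8)·R1: [0, 27/8, 9/4, -9/8]
R3 ← R3 − (1/8)·R1: [0, -15/8, -5/4, 5/8]
R4 ← R4 + (7/8)·R1: [0, -15/8, -5/4, 5/8]
R5 ← R5 + (1/2)·R1: [0, 9/2, 3, -3/2]
R3 ← R3 + (5/9)·R2: [0, 0, 0, 0]
R4 ← R4 + (5/9)·R2: [0, 0, 0, 0]
R5 ← R5 − (4/3)·R2: [0, 0, 0, 0]
2 nonzero rows, so rank(B) = 2.
B has 4 columns; by rank–nullity, nullity = 4 − 2 = 2.

2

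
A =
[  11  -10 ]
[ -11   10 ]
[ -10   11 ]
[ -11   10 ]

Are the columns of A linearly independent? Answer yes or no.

yes

Row reduce A to echelon form.
R2 ← R2 + R1: [0, 0]
R3 ← R3 + (10/11)·R1: [0, 21/11]
R4 ← R4 + R1: [0, 0]
Swap R2 ↔ R3
2 pivots among 2 columns.
Every column is a pivot column, so the columns are linearly independent.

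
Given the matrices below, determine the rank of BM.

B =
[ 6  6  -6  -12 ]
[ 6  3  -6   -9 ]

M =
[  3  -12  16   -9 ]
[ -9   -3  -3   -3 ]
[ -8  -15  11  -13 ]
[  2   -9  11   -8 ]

First compute BM:
[[-12, 108, -120, 102],
 [ 21,  90, -78,  87]]
Now row reduce the product.
R2 ← R2 + (7/4)·R1: [0, 279, -288, 531/2]
2 nonzero rows, so rank(BM) = 2.

2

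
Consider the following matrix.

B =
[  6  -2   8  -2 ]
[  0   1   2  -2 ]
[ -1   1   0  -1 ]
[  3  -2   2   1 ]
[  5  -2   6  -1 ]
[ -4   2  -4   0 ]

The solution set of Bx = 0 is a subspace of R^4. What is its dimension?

Row reduce to echelon form.
R3 ← R3 + (1/6)·R1: [0, 2/3, 4/3, -4/3]
R4 ← R4 − (1/2)·R1: [0, -1, -2, 2]
R5 ← R5 − (5/6)·R1: [0, -1/3, -2/3, 2/3]
R6 ← R6 + (2/3)·R1: [0, 2/3, 4/3, -4/3]
R3 ← R3 − (2/3)·R2: [0, 0, 0, 0]
R4 ← R4 + R2: [0, 0, 0, 0]
R5 ← R5 + (1/3)·R2: [0, 0, 0, 0]
R6 ← R6 − (2/3)·R2: [0, 0, 0, 0]
2 nonzero rows, so rank(B) = 2.
B has 4 columns; by rank–nullity, nullity = 4 − 2 = 2.

2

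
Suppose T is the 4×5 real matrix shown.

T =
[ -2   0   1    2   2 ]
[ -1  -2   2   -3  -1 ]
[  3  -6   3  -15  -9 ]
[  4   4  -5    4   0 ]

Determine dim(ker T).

3

Row reduce to echelon form.
R2 ← R2 − (1/2)·R1: [0, -2, 3/2, -4, -2]
R3 ← R3 + (3/2)·R1: [0, -6, 9/2, -12, -6]
R4 ← R4 + (2)·R1: [0, 4, -3, 8, 4]
R3 ← R3 − (3)·R2: [0, 0, 0, 0, 0]
R4 ← R4 + (2)·R2: [0, 0, 0, 0, 0]
2 nonzero rows, so rank(T) = 2.
T has 5 columns; by rank–nullity, nullity = 5 − 2 = 3.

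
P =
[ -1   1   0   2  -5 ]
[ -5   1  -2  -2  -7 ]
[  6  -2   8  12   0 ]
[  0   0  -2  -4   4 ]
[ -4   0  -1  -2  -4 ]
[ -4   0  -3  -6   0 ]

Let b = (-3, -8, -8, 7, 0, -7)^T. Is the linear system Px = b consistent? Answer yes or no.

Row reduce the augmented matrix [P | b].
R2 ← R2 − (5)·R1: [0, -4, -2, -12, 18, 7]
R3 ← R3 + (6)·R1: [0, 4, 8, 24, -30, -26]
R5 ← R5 − (4)·R1: [0, -4, -1, -10, 16, 12]
R6 ← R6 − (4)·R1: [0, -4, -3, -14, 20, 5]
R3 ← R3 + R2: [0, 0, 6, 12, -12, -19]
R5 ← R5 − R2: [0, 0, 1, 2, -2, 5]
R6 ← R6 − R2: [0, 0, -1, -2, 2, -2]
R4 ← R4 + (1/3)·R3: [0, 0, 0, 0, 0, 2/3]
R5 ← R5 − (1/6)·R3: [0, 0, 0, 0, 0, 49/6]
R6 ← R6 + (1/6)·R3: [0, 0, 0, 0, 0, -31/6]
R5 ← R5 − (49/4)·R4: [0, 0, 0, 0, 0, 0]
R6 ← R6 + (31/4)·R4: [0, 0, 0, 0, 0, 0]
The echelon form has 4 nonzero rows; the last pivot sits in the augmented column, so rank(P) = 3 but rank([P|b]) = 4.
Since the ranks differ, the system is inconsistent.

no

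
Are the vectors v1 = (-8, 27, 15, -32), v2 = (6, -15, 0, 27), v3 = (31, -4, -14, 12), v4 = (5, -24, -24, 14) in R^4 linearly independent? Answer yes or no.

yes

Form the matrix with these vectors as rows and row reduce.
R2 ← R2 + (3/4)·R1: [0, 21/4, 45/4, 3]
R3 ← R3 + (31/8)·R1: [0, 805/8, 353/8, -112]
R4 ← R4 + (5/8)·R1: [0, -57/8, -117/8, -6]
R3 ← R3 − (115/6)·R2: [0, 0, -343/2, -339/2]
R4 ← R4 + (19/14)·R2: [0, 0, 9/14, -27/14]
R4 ← R4 + (9/2401)·R3: [0, 0, 0, -6156/2401]
4 nonzero rows, so the 4 vectors span a space of dimension 4.
Since 4 = 4, the vectors are linearly independent.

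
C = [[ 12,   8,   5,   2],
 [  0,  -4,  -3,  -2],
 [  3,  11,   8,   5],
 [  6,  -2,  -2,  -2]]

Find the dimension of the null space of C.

Row reduce to echelon form.
R3 ← R3 − (1/4)·R1: [0, 9, 27/4, 9/2]
R4 ← R4 − (1/2)·R1: [0, -6, -9/2, -3]
R3 ← R3 + (9/4)·R2: [0, 0, 0, 0]
R4 ← R4 − (3/2)·R2: [0, 0, 0, 0]
2 nonzero rows, so rank(C) = 2.
C has 4 columns; by rank–nullity, nullity = 4 − 2 = 2.

2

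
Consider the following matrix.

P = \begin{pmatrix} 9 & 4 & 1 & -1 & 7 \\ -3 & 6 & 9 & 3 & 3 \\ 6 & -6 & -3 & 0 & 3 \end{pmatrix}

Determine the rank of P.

Row reduce to echelon form.
R2 ← R2 + (1/3)·R1: [0, 22/3, 28/3, 8/3, 16/3]
R3 ← R3 − (2/3)·R1: [0, -26/3, -11/3, 2/3, -5/3]
R3 ← R3 + (13/11)·R2: [0, 0, 81/11, 42/11, 51/11]
Echelon form has 3 nonzero rows, so rank(P) = 3.

3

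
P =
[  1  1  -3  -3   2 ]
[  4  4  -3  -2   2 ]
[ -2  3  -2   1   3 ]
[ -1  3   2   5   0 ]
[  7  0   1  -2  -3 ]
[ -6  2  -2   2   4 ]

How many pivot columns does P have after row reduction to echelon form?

Row reduce to echelon form.
R2 ← R2 − (4)·R1: [0, 0, 9, 10, -6]
R3 ← R3 + (2)·R1: [0, 5, -8, -5, 7]
R4 ← R4 + R1: [0, 4, -1, 2, 2]
R5 ← R5 − (7)·R1: [0, -7, 22, 19, -17]
R6 ← R6 + (6)·R1: [0, 8, -20, -16, 16]
Swap R2 ↔ R3
R4 ← R4 − (4/5)·R2: [0, 0, 27/5, 6, -18/5]
R5 ← R5 + (7/5)·R2: [0, 0, 54/5, 12, -36/5]
R6 ← R6 − (8/5)·R2: [0, 0, -36/5, -8, 24/5]
R4 ← R4 − (3/5)·R3: [0, 0, 0, 0, 0]
R5 ← R5 − (6/5)·R3: [0, 0, 0, 0, 0]
R6 ← R6 + (4/5)·R3: [0, 0, 0, 0, 0]
Echelon form has 3 nonzero rows, so rank(P) = 3.
Each nonzero row contributes one pivot column: 3 pivot columns.

3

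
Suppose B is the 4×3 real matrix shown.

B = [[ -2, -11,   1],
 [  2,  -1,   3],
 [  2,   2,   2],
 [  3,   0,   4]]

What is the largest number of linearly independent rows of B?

Row reduce to echelon form.
R2 ← R2 + R1: [0, -12, 4]
R3 ← R3 + R1: [0, -9, 3]
R4 ← R4 + (3/2)·R1: [0, -33/2, 11/2]
R3 ← R3 − (3/4)·R2: [0, 0, 0]
R4 ← R4 − (11/8)·R2: [0, 0, 0]
Echelon form has 2 nonzero rows, so rank(B) = 2.
The rank gives the maximum number of linearly independent rows: 2.

2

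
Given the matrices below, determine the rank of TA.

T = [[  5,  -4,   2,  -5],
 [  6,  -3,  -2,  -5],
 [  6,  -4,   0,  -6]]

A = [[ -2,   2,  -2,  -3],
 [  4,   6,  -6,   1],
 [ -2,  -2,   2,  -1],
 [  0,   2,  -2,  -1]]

First compute TA:
[[-30, -28,  28, -16],
 [-20, -12,  12, -14],
 [-28, -24,  24, -16]]
Now row reduce the product.
R2 ← R2 − (2/3)·R1: [0, 20/3, -20/3, -10/3]
R3 ← R3 − (14/15)·R1: [0, 32/15, -32/15, -16/15]
R3 ← R3 − (8/25)·R2: [0, 0, 0, 0]
2 nonzero rows, so rank(TA) = 2.

2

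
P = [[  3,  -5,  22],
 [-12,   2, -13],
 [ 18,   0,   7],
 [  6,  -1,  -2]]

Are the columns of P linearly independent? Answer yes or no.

Row reduce P to echelon form.
R2 ← R2 + (4)·R1: [0, -18, 75]
R3 ← R3 − (6)·R1: [0, 30, -125]
R4 ← R4 − (2)·R1: [0, 9, -46]
R3 ← R3 + (5/3)·R2: [0, 0, 0]
R4 ← R4 + (1/2)·R2: [0, 0, -17/2]
Swap R3 ↔ R4
3 pivots among 3 columns.
Every column is a pivot column, so the columns are linearly independent.

yes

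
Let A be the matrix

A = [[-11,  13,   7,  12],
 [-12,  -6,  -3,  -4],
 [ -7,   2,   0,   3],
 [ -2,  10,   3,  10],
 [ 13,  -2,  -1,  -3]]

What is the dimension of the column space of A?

Row reduce to echelon form.
R2 ← R2 − (12/11)·R1: [0, -222/11, -117/11, -188/11]
R3 ← R3 − (7/11)·R1: [0, -69/11, -49/11, -51/11]
R4 ← R4 − (2/11)·R1: [0, 84/11, 19/11, 86/11]
R5 ← R5 + (13/11)·R1: [0, 147/11, 80/11, 123/11]
R3 ← R3 − (23/74)·R2: [0, 0, -85/74, 25/37]
R4 ← R4 + (14/37)·R2: [0, 0, -85/37, 50/37]
R5 ← R5 + (49/74)·R2: [0, 0, 17/74, -5/37]
R4 ← R4 − (2)·R3: [0, 0, 0, 0]
R5 ← R5 + (1/5)·R3: [0, 0, 0, 0]
Echelon form has 3 nonzero rows, so rank(A) = 3.
The column space has dimension equal to the rank: 3.

3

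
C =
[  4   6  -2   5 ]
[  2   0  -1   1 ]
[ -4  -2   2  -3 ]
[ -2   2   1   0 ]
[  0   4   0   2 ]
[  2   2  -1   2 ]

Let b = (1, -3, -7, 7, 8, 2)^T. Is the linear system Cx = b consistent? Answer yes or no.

no

Row reduce the augmented matrix [C | b].
R2 ← R2 − (1/2)·R1: [0, -3, 0, -3/2, -7/2]
R3 ← R3 + R1: [0, 4, 0, 2, -6]
R4 ← R4 + (1/2)·R1: [0, 5, 0, 5/2, 15/2]
R6 ← R6 − (1/2)·R1: [0, -1, 0, -1/2, 3/2]
R3 ← R3 + (4/3)·R2: [0, 0, 0, 0, -32/3]
R4 ← R4 + (5/3)·R2: [0, 0, 0, 0, 5/3]
R5 ← R5 + (4/3)·R2: [0, 0, 0, 0, 10/3]
R6 ← R6 − (1/3)·R2: [0, 0, 0, 0, 8/3]
R4 ← R4 + (5/32)·R3: [0, 0, 0, 0, 0]
R5 ← R5 + (5/16)·R3: [0, 0, 0, 0, 0]
R6 ← R6 + (1/4)·R3: [0, 0, 0, 0, 0]
The echelon form has 3 nonzero rows; the last pivot sits in the augmented column, so rank(C) = 2 but rank([C|b]) = 3.
Since the ranks differ, the system is inconsistent.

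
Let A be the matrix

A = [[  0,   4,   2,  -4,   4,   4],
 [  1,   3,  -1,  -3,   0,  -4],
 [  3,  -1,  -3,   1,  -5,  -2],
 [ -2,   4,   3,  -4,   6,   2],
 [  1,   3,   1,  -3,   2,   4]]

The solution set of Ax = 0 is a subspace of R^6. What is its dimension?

3

Row reduce to echelon form.
Swap R1 ↔ R2
R3 ← R3 − (3)·R1: [0, -10, 0, 10, -5, 10]
R4 ← R4 + (2)·R1: [0, 10, 1, -10, 6, -6]
R5 ← R5 − R1: [0, 0, 2, 0, 2, 8]
R3 ← R3 + (5/2)·R2: [0, 0, 5, 0, 5, 20]
R4 ← R4 − (5/2)·R2: [0, 0, -4, 0, -4, -16]
R4 ← R4 + (4/5)·R3: [0, 0, 0, 0, 0, 0]
R5 ← R5 − (2/5)·R3: [0, 0, 0, 0, 0, 0]
3 nonzero rows, so rank(A) = 3.
A has 6 columns; by rank–nullity, nullity = 6 − 3 = 3.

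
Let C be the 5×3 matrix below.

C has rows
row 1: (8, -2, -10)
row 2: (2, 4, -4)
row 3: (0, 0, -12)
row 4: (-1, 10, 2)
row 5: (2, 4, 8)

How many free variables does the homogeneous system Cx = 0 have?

Row reduce to echelon form.
R2 ← R2 − (1/4)·R1: [0, 9/2, -3/2]
R4 ← R4 + (1/8)·R1: [0, 39/4, 3/4]
R5 ← R5 − (1/4)·R1: [0, 9/2, 21/2]
R4 ← R4 − (13/6)·R2: [0, 0, 4]
R5 ← R5 − R2: [0, 0, 12]
R4 ← R4 + (1/3)·R3: [0, 0, 0]
R5 ← R5 + R3: [0, 0, 0]
3 nonzero rows, so rank(C) = 3.
C has 3 columns; by rank–nullity, nullity = 3 − 3 = 0.

0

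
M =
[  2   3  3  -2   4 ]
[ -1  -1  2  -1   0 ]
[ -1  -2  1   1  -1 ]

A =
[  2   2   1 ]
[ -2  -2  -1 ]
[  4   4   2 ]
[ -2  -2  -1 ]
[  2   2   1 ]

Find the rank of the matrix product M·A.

1

First compute MA:
[[ 22,  22,  11],
 [ 10,  10,   5],
 [  2,   2,   1]]
Now row reduce the product.
R2 ← R2 − (5/11)·R1: [0, 0, 0]
R3 ← R3 − (1/11)·R1: [0, 0, 0]
1 nonzero row, so rank(MA) = 1.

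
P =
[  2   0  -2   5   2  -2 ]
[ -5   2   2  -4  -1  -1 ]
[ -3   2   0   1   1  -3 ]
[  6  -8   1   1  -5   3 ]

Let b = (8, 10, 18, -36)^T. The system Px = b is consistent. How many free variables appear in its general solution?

Row reduce the augmented matrix [P | b].
R2 ← R2 + (5/2)·R1: [0, 2, -3, 17/2, 4, -6, 30]
R3 ← R3 + (3/2)·R1: [0, 2, -3, 17/2, 4, -6, 30]
R4 ← R4 − (3)·R1: [0, -8, 7, -14, -11, 9, -60]
R3 ← R3 − R2: [0, 0, 0, 0, 0, 0, 0]
R4 ← R4 + (4)·R2: [0, 0, -5, 20, 5, -15, 60]
Swap R3 ↔ R4
The echelon form has 3 nonzero rows, and every pivot lies in the first 6 columns, so rank(P) = rank([P|b]) = 3.
The system is consistent.
Free variables = (unknowns) − (rank) = 6 − 3 = 3.

3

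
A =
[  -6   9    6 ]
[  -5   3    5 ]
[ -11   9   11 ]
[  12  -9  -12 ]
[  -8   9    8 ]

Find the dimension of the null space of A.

1

Row reduce to echelon form.
R2 ← R2 − (5/6)·R1: [0, -9/2, 0]
R3 ← R3 − (11/6)·R1: [0, -15/2, 0]
R4 ← R4 + (2)·R1: [0, 9, 0]
R5 ← R5 − (4/3)·R1: [0, -3, 0]
R3 ← R3 − (5/3)·R2: [0, 0, 0]
R4 ← R4 + (2)·R2: [0, 0, 0]
R5 ← R5 − (2/3)·R2: [0, 0, 0]
2 nonzero rows, so rank(A) = 2.
A has 3 columns; by rank–nullity, nullity = 3 − 2 = 1.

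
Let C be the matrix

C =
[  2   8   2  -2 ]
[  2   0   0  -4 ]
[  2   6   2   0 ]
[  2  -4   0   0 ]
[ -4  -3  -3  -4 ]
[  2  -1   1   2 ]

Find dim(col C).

Row reduce to echelon form.
R2 ← R2 − R1: [0, -8, -2, -2]
R3 ← R3 − R1: [0, -2, 0, 2]
R4 ← R4 − R1: [0, -12, -2, 2]
R5 ← R5 + (2)·R1: [0, 13, 1, -8]
R6 ← R6 − R1: [0, -9, -1, 4]
R3 ← R3 − (1/4)·R2: [0, 0, 1/2, 5/2]
R4 ← R4 − (3/2)·R2: [0, 0, 1, 5]
R5 ← R5 + (13/8)·R2: [0, 0, -9/4, -45/4]
R6 ← R6 − (9/8)·R2: [0, 0, 5/4, 25/4]
R4 ← R4 − (2)·R3: [0, 0, 0, 0]
R5 ← R5 + (9/2)·R3: [0, 0, 0, 0]
R6 ← R6 − (5/2)·R3: [0, 0, 0, 0]
Echelon form has 3 nonzero rows, so rank(C) = 3.
The column space has dimension equal to the rank: 3.

3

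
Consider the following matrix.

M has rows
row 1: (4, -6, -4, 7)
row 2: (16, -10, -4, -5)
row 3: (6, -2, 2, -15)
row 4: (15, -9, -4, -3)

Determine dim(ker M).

1

Row reduce to echelon form.
R2 ← R2 − (4)·R1: [0, 14, 12, -33]
R3 ← R3 − (3/2)·R1: [0, 7, 8, -51/2]
R4 ← R4 − (15/4)·R1: [0, 27/2, 11, -117/4]
R3 ← R3 − (1/2)·R2: [0, 0, 2, -9]
R4 ← R4 − (27/28)·R2: [0, 0, -4/7, 18/7]
R4 ← R4 + (2/7)·R3: [0, 0, 0, 0]
3 nonzero rows, so rank(M) = 3.
M has 4 columns; by rank–nullity, nullity = 4 − 3 = 1.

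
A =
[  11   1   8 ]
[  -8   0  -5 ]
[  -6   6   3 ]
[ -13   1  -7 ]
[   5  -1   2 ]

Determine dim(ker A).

Row reduce to echelon form.
R2 ← R2 + (8/11)·R1: [0, 8/11, 9/11]
R3 ← R3 + (6/11)·R1: [0, 72/11, 81/11]
R4 ← R4 + (13/11)·R1: [0, 24/11, 27/11]
R5 ← R5 − (5/11)·R1: [0, -16/11, -18/11]
R3 ← R3 − (9)·R2: [0, 0, 0]
R4 ← R4 − (3)·R2: [0, 0, 0]
R5 ← R5 + (2)·R2: [0, 0, 0]
2 nonzero rows, so rank(A) = 2.
A has 3 columns; by rank–nullity, nullity = 3 − 2 = 1.

1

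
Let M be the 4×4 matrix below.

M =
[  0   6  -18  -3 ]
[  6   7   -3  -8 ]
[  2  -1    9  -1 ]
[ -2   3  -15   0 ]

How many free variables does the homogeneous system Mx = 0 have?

Row reduce to echelon form.
Swap R1 ↔ R2
R3 ← R3 − (1/3)·R1: [0, -10/3, 10, 5/3]
R4 ← R4 + (1/3)·R1: [0, 16/3, -16, -8/3]
R3 ← R3 + (5/9)·R2: [0, 0, 0, 0]
R4 ← R4 − (8/9)·R2: [0, 0, 0, 0]
2 nonzero rows, so rank(M) = 2.
M has 4 columns; by rank–nullity, nullity = 4 − 2 = 2.

2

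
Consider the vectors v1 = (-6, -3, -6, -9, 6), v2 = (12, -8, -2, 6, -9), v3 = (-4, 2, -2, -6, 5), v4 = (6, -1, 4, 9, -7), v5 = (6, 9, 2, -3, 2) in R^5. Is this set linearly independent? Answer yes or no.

no

Form the matrix with these vectors as rows and row reduce.
R2 ← R2 + (2)·R1: [0, -14, -14, -12, 3]
R3 ← R3 − (2/3)·R1: [0, 4, 2, 0, 1]
R4 ← R4 + R1: [0, -4, -2, 0, -1]
R5 ← R5 + R1: [0, 6, -4, -12, 8]
R3 ← R3 + (2/7)·R2: [0, 0, -2, -24/7, 13/7]
R4 ← R4 − (2/7)·R2: [0, 0, 2, 24/7, -13/7]
R5 ← R5 + (3/7)·R2: [0, 0, -10, -120/7, 65/7]
R4 ← R4 + R3: [0, 0, 0, 0, 0]
R5 ← R5 − (5)·R3: [0, 0, 0, 0, 0]
3 nonzero rows, so the 5 vectors span a space of dimension 3.
Since 3 < 5, the vectors are linearly dependent.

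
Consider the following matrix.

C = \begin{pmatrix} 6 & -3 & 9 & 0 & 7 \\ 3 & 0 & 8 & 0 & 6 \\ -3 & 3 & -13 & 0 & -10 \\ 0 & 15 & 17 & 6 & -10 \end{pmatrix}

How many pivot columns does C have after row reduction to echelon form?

4

Row reduce to echelon form.
R2 ← R2 − (1/2)·R1: [0, 3/2, 7/2, 0, 5/2]
R3 ← R3 + (1/2)·R1: [0, 3/2, -17/2, 0, -13/2]
R3 ← R3 − R2: [0, 0, -12, 0, -9]
R4 ← R4 − (10)·R2: [0, 0, -18, 6, -35]
R4 ← R4 − (3/2)·R3: [0, 0, 0, 6, -43/2]
Echelon form has 4 nonzero rows, so rank(C) = 4.
Each nonzero row contributes one pivot column: 4 pivot columns.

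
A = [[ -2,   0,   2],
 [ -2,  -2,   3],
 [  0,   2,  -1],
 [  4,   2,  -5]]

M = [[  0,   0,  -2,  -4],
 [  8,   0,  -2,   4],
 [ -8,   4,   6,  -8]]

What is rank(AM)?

First compute AM:
[[-16,   8,  16,  -8],
 [-40,  12,  26, -24],
 [ 24,  -4, -10,  16],
 [ 56, -20, -42,  32]]
Now row reduce the product.
R2 ← R2 − (5/2)·R1: [0, -8, -14, -4]
R3 ← R3 + (3/2)·R1: [0, 8, 14, 4]
R4 ← R4 + (7/2)·R1: [0, 8, 14, 4]
R3 ← R3 + R2: [0, 0, 0, 0]
R4 ← R4 + R2: [0, 0, 0, 0]
2 nonzero rows, so rank(AM) = 2.

2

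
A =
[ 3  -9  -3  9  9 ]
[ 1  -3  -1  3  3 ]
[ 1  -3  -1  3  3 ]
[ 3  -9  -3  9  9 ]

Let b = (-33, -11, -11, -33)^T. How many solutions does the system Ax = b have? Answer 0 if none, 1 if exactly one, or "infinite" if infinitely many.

Row reduce the augmented matrix [A | b].
R2 ← R2 − (1/3)·R1: [0, 0, 0, 0, 0, 0]
R3 ← R3 − (1/3)·R1: [0, 0, 0, 0, 0, 0]
R4 ← R4 − R1: [0, 0, 0, 0, 0, 0]
The echelon form has 1 nonzero rows, and every pivot lies in the first 5 columns, so rank(A) = rank([A|b]) = 1.
The system is consistent.
rank = 1 < 5 unknowns, so there are infinitely many solutions.

infinite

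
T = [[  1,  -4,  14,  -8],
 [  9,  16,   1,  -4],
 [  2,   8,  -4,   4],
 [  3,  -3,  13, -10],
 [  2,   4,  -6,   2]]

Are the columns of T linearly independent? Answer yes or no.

Row reduce T to echelon form.
R2 ← R2 − (9)·R1: [0, 52, -125, 68]
R3 ← R3 − (2)·R1: [0, 16, -32, 20]
R4 ← R4 − (3)·R1: [0, 9, -29, 14]
R5 ← R5 − (2)·R1: [0, 12, -34, 18]
R3 ← R3 − (4/13)·R2: [0, 0, 84/13, -12/13]
R4 ← R4 − (9/52)·R2: [0, 0, -383/52, 29/13]
R5 ← R5 − (3/13)·R2: [0, 0, -67/13, 30/13]
R4 ← R4 + (383/336)·R3: [0, 0, 0, 33/28]
R5 ← R5 + (67/84)·R3: [0, 0, 0, 11/7]
R5 ← R5 − (4/3)·R4: [0, 0, 0, 0]
4 pivots among 4 columns.
Every column is a pivot column, so the columns are linearly independent.

yes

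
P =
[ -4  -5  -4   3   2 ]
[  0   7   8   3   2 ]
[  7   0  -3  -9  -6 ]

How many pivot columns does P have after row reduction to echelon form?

2

Row reduce to echelon form.
R3 ← R3 + (7/4)·R1: [0, -35/4, -10, -15/4, -5/2]
R3 ← R3 + (5/4)·R2: [0, 0, 0, 0, 0]
Echelon form has 2 nonzero rows, so rank(P) = 2.
Each nonzero row contributes one pivot column: 2 pivot columns.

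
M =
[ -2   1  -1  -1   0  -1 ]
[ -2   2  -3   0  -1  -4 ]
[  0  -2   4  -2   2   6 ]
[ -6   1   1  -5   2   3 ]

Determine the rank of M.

Row reduce to echelon form.
R2 ← R2 − R1: [0, 1, -2, 1, -1, -3]
R4 ← R4 − (3)·R1: [0, -2, 4, -2, 2, 6]
R3 ← R3 + (2)·R2: [0, 0, 0, 0, 0, 0]
R4 ← R4 + (2)·R2: [0, 0, 0, 0, 0, 0]
Echelon form has 2 nonzero rows, so rank(M) = 2.

2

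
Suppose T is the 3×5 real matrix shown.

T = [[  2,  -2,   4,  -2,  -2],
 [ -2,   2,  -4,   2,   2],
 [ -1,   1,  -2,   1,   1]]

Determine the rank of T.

Row reduce to echelon form.
R2 ← R2 + R1: [0, 0, 0, 0, 0]
R3 ← R3 + (1/2)·R1: [0, 0, 0, 0, 0]
Echelon form has 1 nonzero row, so rank(T) = 1.

1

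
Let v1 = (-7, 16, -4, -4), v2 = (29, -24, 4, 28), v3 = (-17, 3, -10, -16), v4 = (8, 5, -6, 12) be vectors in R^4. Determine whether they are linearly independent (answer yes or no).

Form the matrix with these vectors as rows and row reduce.
R2 ← R2 + (29/7)·R1: [0, 296/7, -88/7, 80/7]
R3 ← R3 − (17/7)·R1: [0, -251/7, -2/7, -44/7]
R4 ← R4 + (8/7)·R1: [0, 163/7, -74/7, 52/7]
R3 ← R3 + (251/296)·R2: [0, 0, -405/37, 126/37]
R4 ← R4 − (163/296)·R2: [0, 0, -135/37, 42/37]
R4 ← R4 − (1/3)·R3: [0, 0, 0, 0]
3 nonzero rows, so the 4 vectors span a space of dimension 3.
Since 3 < 4, the vectors are linearly dependent.

no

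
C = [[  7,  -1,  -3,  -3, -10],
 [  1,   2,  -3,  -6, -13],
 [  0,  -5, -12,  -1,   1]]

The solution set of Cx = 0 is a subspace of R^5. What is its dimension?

Row reduce to echelon form.
R2 ← R2 − (1/7)·R1: [0, 15/7, -18/7, -39/7, -81/7]
R3 ← R3 + (7/3)·R2: [0, 0, -18, -14, -26]
3 nonzero rows, so rank(C) = 3.
C has 5 columns; by rank–nullity, nullity = 5 − 3 = 2.

2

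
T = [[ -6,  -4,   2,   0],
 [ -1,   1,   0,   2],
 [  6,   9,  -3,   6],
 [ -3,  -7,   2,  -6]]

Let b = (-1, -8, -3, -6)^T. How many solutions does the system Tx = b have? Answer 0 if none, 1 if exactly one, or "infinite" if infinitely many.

Row reduce the augmented matrix [T | b].
R2 ← R2 − (1/6)·R1: [0, 5/3, -1/3, 2, -47/6]
R3 ← R3 + R1: [0, 5, -1, 6, -4]
R4 ← R4 − (1/2)·R1: [0, -5, 1, -6, -11/2]
R3 ← R3 − (3)·R2: [0, 0, 0, 0, 39/2]
R4 ← R4 + (3)·R2: [0, 0, 0, 0, -29]
R4 ← R4 + (58/39)·R3: [0, 0, 0, 0, 0]
The echelon form has 3 nonzero rows; the last pivot sits in the augmented column, so rank(T) = 2 but rank([T|b]) = 3.
Since the ranks differ, the system is inconsistent.
It has no solutions.

0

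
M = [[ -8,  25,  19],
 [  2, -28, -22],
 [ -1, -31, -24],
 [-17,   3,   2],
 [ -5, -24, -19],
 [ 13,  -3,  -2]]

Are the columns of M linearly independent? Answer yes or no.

Row reduce M to echelon form.
R2 ← R2 + (1/4)·R1: [0, -87/4, -69/4]
R3 ← R3 − (1/8)·R1: [0, -273/8, -211/8]
R4 ← R4 − (17/8)·R1: [0, -401/8, -307/8]
R5 ← R5 − (5/8)·R1: [0, -317/8, -247/8]
R6 ← R6 + (13/8)·R1: [0, 301/8, 231/8]
R3 ← R3 − (91/58)·R2: [0, 0, 20/29]
R4 ← R4 − (401/174)·R2: [0, 0, 40/29]
R5 ← R5 − (317/174)·R2: [0, 0, 16/29]
R6 ← R6 + (301/174)·R2: [0, 0, -28/29]
R4 ← R4 − (2)·R3: [0, 0, 0]
R5 ← R5 − (4/5)·R3: [0, 0, 0]
R6 ← R6 + (7/5)·R3: [0, 0, 0]
3 pivots among 3 columns.
Every column is a pivot column, so the columns are linearly independent.

yes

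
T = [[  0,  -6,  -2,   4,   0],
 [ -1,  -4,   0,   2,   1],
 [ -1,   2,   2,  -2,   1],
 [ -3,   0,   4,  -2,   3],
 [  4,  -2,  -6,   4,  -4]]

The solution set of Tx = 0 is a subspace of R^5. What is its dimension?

3

Row reduce to echelon form.
Swap R1 ↔ R2
R3 ← R3 − R1: [0, 6, 2, -4, 0]
R4 ← R4 − (3)·R1: [0, 12, 4, -8, 0]
R5 ← R5 + (4)·R1: [0, -18, -6, 12, 0]
R3 ← R3 + R2: [0, 0, 0, 0, 0]
R4 ← R4 + (2)·R2: [0, 0, 0, 0, 0]
R5 ← R5 − (3)·R2: [0, 0, 0, 0, 0]
2 nonzero rows, so rank(T) = 2.
T has 5 columns; by rank–nullity, nullity = 5 − 2 = 3.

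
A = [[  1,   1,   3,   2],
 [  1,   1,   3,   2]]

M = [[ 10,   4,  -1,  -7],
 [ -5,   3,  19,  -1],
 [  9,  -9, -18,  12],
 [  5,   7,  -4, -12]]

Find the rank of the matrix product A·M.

1

First compute AM:
[[ 42,  -6, -44,   4],
 [ 42,  -6, -44,   4]]
Now row reduce the product.
R2 ← R2 − R1: [0, 0, 0, 0]
1 nonzero row, so rank(AM) = 1.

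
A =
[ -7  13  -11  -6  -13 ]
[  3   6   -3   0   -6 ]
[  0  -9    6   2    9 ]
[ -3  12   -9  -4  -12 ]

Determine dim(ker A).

3

Row reduce to echelon form.
R2 ← R2 + (3/7)·R1: [0, 81/7, -54/7, -18/7, -81/7]
R4 ← R4 − (3/7)·R1: [0, 45/7, -30/7, -10/7, -45/7]
R3 ← R3 + (7/9)·R2: [0, 0, 0, 0, 0]
R4 ← R4 − (5/9)·R2: [0, 0, 0, 0, 0]
2 nonzero rows, so rank(A) = 2.
A has 5 columns; by rank–nullity, nullity = 5 − 2 = 3.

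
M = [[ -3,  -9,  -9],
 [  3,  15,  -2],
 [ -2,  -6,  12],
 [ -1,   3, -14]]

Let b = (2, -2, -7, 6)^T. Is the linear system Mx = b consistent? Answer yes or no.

no

Row reduce the augmented matrix [M | b].
R2 ← R2 + R1: [0, 6, -11, 0]
R3 ← R3 − (2/3)·R1: [0, 0, 18, -25/3]
R4 ← R4 − (1/3)·R1: [0, 6, -11, 16/3]
R4 ← R4 − R2: [0, 0, 0, 16/3]
The echelon form has 4 nonzero rows; the last pivot sits in the augmented column, so rank(M) = 3 but rank([M|b]) = 4.
Since the ranks differ, the system is inconsistent.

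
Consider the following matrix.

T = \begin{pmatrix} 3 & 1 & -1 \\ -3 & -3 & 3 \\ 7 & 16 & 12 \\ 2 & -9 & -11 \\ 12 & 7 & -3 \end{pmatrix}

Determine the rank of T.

3

Row reduce to echelon form.
R2 ← R2 + R1: [0, -2, 2]
R3 ← R3 − (7/3)·R1: [0, 41/3, 43/3]
R4 ← R4 − (2/3)·R1: [0, -29/3, -31/3]
R5 ← R5 − (4)·R1: [0, 3, 1]
R3 ← R3 + (41/6)·R2: [0, 0, 28]
R4 ← R4 − (29/6)·R2: [0, 0, -20]
R5 ← R5 + (3/2)·R2: [0, 0, 4]
R4 ← R4 + (5/7)·R3: [0, 0, 0]
R5 ← R5 − (1/7)·R3: [0, 0, 0]
Echelon form has 3 nonzero rows, so rank(T) = 3.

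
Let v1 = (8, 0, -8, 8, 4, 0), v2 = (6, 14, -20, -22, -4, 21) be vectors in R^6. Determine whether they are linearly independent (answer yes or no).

yes

Form the matrix with these vectors as rows and row reduce.
R2 ← R2 − (3/4)·R1: [0, 14, -14, -28, -7, 21]
2 nonzero rows, so the 2 vectors span a space of dimension 2.
Since 2 = 2, the vectors are linearly independent.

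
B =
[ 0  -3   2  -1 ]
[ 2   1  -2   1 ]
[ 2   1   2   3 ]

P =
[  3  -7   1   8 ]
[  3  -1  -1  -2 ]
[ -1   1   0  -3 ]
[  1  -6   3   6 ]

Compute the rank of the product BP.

First compute BP:
[[-12,  11,   0,  -6],
 [ 12, -23,   4,  26],
 [ 10, -31,  10,  26]]
Now row reduce the product.
R2 ← R2 + R1: [0, -12, 4, 20]
R3 ← R3 + (5/6)·R1: [0, -131/6, 10, 21]
R3 ← R3 − (131/72)·R2: [0, 0, 49/18, -277/18]
3 nonzero rows, so rank(BP) = 3.

3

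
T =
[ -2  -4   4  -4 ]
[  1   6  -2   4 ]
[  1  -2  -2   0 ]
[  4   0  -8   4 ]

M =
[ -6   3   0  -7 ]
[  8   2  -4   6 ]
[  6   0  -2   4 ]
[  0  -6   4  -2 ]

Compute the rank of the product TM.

First compute TM:
[[  4,  10,  -8,  14],
 [ 30,  -9,  -4,  13],
 [-34,  -1,  12, -27],
 [-72, -12,  32, -68]]
Now row reduce the product.
R2 ← R2 − (15/2)·R1: [0, -84, 56, -92]
R3 ← R3 + (17/2)·R1: [0, 84, -56, 92]
R4 ← R4 + (18)·R1: [0, 168, -112, 184]
R3 ← R3 + R2: [0, 0, 0, 0]
R4 ← R4 + (2)·R2: [0, 0, 0, 0]
2 nonzero rows, so rank(TM) = 2.

2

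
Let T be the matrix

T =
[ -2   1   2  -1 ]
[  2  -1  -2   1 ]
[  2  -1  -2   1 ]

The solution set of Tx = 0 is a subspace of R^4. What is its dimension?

Row reduce to echelon form.
R2 ← R2 + R1: [0, 0, 0, 0]
R3 ← R3 + R1: [0, 0, 0, 0]
1 nonzero row, so rank(T) = 1.
T has 4 columns; by rank–nullity, nullity = 4 − 1 = 3.

3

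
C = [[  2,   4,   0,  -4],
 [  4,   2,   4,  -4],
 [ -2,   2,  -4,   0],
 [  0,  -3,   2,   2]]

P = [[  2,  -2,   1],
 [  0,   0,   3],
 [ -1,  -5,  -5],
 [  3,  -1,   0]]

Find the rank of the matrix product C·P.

2

First compute CP:
[[ -8,   0,  14],
 [ -8, -24, -10],
 [  0,  24,  24],
 [  4, -12, -19]]
Now row reduce the product.
R2 ← R2 − R1: [0, -24, -24]
R4 ← R4 + (1/2)·R1: [0, -12, -12]
R3 ← R3 + R2: [0, 0, 0]
R4 ← R4 − (1/2)·R2: [0, 0, 0]
2 nonzero rows, so rank(CP) = 2.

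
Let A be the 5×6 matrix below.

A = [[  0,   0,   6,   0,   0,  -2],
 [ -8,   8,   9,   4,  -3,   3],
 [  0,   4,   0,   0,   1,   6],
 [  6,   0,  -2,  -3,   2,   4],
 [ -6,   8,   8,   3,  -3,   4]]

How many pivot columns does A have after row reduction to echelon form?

4

Row reduce to echelon form.
Swap R1 ↔ R2
R4 ← R4 + (3/4)·R1: [0, 6, 19/4, 0, -1/4, 25/4]
R5 ← R5 − (3/4)·R1: [0, 2, 5/4, 0, -3/4, 7/4]
Swap R2 ↔ R3
R4 ← R4 − (3/2)·R2: [0, 0, 19/4, 0, -7/4, -11/4]
R5 ← R5 − (1/2)·R2: [0, 0, 5/4, 0, -5/4, -5/4]
R4 ← R4 − (19/24)·R3: [0, 0, 0, 0, -7/4, -7/6]
R5 ← R5 − (5/24)·R3: [0, 0, 0, 0, -5/4, -5/6]
R5 ← R5 − (5/7)·R4: [0, 0, 0, 0, 0, 0]
Echelon form has 4 nonzero rows, so rank(A) = 4.
Each nonzero row contributes one pivot column: 4 pivot columns.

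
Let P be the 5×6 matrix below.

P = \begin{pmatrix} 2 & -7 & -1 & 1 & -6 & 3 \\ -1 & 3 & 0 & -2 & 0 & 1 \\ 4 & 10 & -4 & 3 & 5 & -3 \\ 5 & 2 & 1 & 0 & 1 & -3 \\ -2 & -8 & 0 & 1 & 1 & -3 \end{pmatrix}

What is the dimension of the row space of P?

Row reduce to echelon form.
R2 ← R2 + (1/2)·R1: [0, -1/2, -1/2, -3/2, -3, 5/2]
R3 ← R3 − (2)·R1: [0, 24, -2, 1, 17, -9]
R4 ← R4 − (5/2)·R1: [0, 39/2, 7/2, -5/2, 16, -21/2]
R5 ← R5 + R1: [0, -15, -1, 2, -5, 0]
R3 ← R3 + (48)·R2: [0, 0, -26, -71, -127, 111]
R4 ← R4 + (39)·R2: [0, 0, -16, -61, -101, 87]
R5 ← R5 − (30)·R2: [0, 0, 14, 47, 85, -75]
R4 ← R4 − (8/13)·R3: [0, 0, 0, -225/13, -297/13, 243/13]
R5 ← R5 + (7/13)·R3: [0, 0, 0, 114/13, 216/13, -198/13]
R5 ← R5 + (38/75)·R4: [0, 0, 0, 0, 126/25, -144/25]
Echelon form has 5 nonzero rows, so rank(P) = 5.
The row space has dimension equal to the rank: 5.

5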